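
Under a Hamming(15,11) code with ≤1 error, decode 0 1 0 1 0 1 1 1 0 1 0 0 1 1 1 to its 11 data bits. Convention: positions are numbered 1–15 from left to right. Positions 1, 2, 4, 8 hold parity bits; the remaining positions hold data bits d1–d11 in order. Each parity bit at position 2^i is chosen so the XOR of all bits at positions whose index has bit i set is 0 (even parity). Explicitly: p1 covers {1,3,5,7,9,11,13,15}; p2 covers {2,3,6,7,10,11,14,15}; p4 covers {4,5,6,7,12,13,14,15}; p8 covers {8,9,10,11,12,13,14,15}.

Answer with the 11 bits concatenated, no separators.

s1 (pos 1,3,5,7,9,11,13,15): 0⊕0⊕0⊕1⊕0⊕0⊕1⊕1 = 1
s2 (pos 2,3,6,7,10,11,14,15): 1⊕0⊕1⊕1⊕1⊕0⊕1⊕1 = 0
s4 (pos 4,5,6,7,12,13,14,15): 1⊕0⊕1⊕1⊕0⊕1⊕1⊕1 = 0
s8 (pos 8,9,10,11,12,13,14,15): 1⊕0⊕1⊕0⊕0⊕1⊕1⊕1 = 1
Syndrome s8…s1 = 1001 → error at position 9.
Flip position 9: 010101110100111 → 010101111100111
Read data bits from positions 3,5,6,7,9,10,11,12,13,14,15: 00111100111

00111100111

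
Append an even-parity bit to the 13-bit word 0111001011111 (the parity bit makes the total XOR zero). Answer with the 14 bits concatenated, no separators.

01110010111111

XOR of the 13 data bits: 0⊕1⊕1⊕1⊕0⊕0⊕1⊕0⊕1⊕1⊕1⊕1⊕1 = 1
Parity bit = 1 (so all 14 bits XOR to 0).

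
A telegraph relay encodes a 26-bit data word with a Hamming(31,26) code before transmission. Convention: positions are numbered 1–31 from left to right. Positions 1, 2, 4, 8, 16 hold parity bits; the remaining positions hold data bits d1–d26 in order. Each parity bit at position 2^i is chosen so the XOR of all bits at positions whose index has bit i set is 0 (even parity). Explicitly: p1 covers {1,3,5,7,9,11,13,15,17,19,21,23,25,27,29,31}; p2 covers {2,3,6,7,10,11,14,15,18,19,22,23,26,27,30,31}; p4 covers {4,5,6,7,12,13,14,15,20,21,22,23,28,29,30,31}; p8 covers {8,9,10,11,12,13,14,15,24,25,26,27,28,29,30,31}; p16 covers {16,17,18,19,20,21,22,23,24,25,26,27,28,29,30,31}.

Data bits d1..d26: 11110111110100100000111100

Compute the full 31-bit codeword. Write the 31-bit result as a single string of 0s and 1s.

0011111101111100100100000111100

Place data at non-parity positions: p1 p2 1 p4 1 1 1 p8 0 1 1 1 1 1 0 p16 1 0 0 1 0 0 0 0 0 1 1 1 1 0 0
p1 (pos 1,3,5,7,9,11,13,15,17,19,21,23,25,27,29,31): XOR of data positions = 1⊕1⊕1⊕0⊕1⊕1⊕0⊕1⊕0⊕0⊕0⊕0⊕1⊕1⊕0 = 0
p2 (pos 2,3,6,7,10,11,14,15,18,19,22,23,26,27,30,31): XOR of data positions = 1⊕1⊕1⊕1⊕1⊕1⊕0⊕0⊕0⊕0⊕0⊕1⊕1⊕0⊕0 = 0
p4 (pos 4,5,6,7,12,13,14,15,20,21,22,23,28,29,30,31): XOR of data positions = 1⊕1⊕1⊕1⊕1⊕1⊕0⊕1⊕0⊕0⊕0⊕1⊕1⊕0⊕0 = 1
p8 (pos 8,9,10,11,12,13,14,15,24,25,26,27,28,29,30,31): XOR of data positions = 0⊕1⊕1⊕1⊕1⊕1⊕0⊕0⊕0⊕1⊕1⊕1⊕1⊕0⊕0 = 1
p16 (pos 16,17,18,19,20,21,22,23,24,25,26,27,28,29,30,31): XOR of data positions = 1⊕0⊕0⊕1⊕0⊕0⊕0⊕0⊕0⊕1⊕1⊕1⊕1⊕0⊕0 = 0
Codeword: 0011111101111100100100000111100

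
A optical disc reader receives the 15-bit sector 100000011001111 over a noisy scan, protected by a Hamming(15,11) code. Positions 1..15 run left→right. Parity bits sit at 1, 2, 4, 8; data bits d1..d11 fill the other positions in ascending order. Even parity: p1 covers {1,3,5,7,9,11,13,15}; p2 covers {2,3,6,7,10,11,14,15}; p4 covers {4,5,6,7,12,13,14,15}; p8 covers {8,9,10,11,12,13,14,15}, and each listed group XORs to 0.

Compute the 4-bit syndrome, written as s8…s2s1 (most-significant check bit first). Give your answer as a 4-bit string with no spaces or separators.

s1 (pos 1,3,5,7,9,11,13,15): 1⊕0⊕0⊕0⊕1⊕0⊕1⊕1 = 0
s2 (pos 2,3,6,7,10,11,14,15): 0⊕0⊕0⊕0⊕0⊕0⊕1⊕1 = 0
s4 (pos 4,5,6,7,12,13,14,15): 0⊕0⊕0⊕0⊕1⊕1⊕1⊕1 = 0
s8 (pos 8,9,10,11,12,13,14,15): 1⊕1⊕0⊕0⊕1⊕1⊕1⊕1 = 0
Syndrome s8…s1 = 0000 → no error.

0000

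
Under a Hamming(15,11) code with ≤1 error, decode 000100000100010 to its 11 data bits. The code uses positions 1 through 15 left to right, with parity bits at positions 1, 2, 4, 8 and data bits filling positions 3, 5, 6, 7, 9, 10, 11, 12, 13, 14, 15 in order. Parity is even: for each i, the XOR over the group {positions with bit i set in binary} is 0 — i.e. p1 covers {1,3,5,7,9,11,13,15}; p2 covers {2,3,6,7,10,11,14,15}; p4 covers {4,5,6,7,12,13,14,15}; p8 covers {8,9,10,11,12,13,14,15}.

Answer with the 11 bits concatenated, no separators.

s1 (pos 1,3,5,7,9,11,13,15): 0⊕0⊕0⊕0⊕0⊕0⊕0⊕0 = 0
s2 (pos 2,3,6,7,10,11,14,15): 0⊕0⊕0⊕0⊕1⊕0⊕1⊕0 = 0
s4 (pos 4,5,6,7,12,13,14,15): 1⊕0⊕0⊕0⊕0⊕0⊕1⊕0 = 0
s8 (pos 8,9,10,11,12,13,14,15): 0⊕0⊕1⊕0⊕0⊕0⊕1⊕0 = 0
Syndrome s8…s1 = 0000 → no error.
Read data bits from positions 3,5,6,7,9,10,11,12,13,14,15: 00000100010

00000100010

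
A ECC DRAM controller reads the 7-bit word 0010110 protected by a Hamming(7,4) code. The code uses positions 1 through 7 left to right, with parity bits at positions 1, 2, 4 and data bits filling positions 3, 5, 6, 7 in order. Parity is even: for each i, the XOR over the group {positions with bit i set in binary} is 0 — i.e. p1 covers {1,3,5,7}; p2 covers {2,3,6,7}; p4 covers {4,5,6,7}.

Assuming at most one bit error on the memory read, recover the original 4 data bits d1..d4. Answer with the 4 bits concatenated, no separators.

s1 (pos 1,3,5,7): 0⊕1⊕1⊕0 = 0
s2 (pos 2,3,6,7): 0⊕1⊕1⊕0 = 0
s4 (pos 4,5,6,7): 0⊕1⊕1⊕0 = 0
Syndrome s4…s1 = 000 → no error.
Read data bits from positions 3,5,6,7: 1110

1110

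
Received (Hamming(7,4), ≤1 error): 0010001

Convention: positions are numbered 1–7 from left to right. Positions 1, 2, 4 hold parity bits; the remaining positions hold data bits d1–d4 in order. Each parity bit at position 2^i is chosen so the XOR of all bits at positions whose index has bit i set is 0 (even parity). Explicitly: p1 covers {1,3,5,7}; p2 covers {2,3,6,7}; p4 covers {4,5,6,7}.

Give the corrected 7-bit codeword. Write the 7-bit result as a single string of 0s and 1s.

s1 (pos 1,3,5,7): 0⊕1⊕0⊕1 = 0
s2 (pos 2,3,6,7): 0⊕1⊕0⊕1 = 0
s4 (pos 4,5,6,7): 0⊕0⊕0⊕1 = 1
Syndrome s4…s1 = 100 → error at position 4.
Flip position 4: 0010001 → 0011001

0011001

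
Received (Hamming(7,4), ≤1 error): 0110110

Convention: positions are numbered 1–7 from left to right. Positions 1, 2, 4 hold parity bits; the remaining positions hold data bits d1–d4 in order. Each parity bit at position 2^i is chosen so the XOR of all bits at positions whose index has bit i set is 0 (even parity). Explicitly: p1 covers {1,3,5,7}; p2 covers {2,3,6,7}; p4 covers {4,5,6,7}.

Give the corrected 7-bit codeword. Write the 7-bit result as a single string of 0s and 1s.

0010110

s1 (pos 1,3,5,7): 0⊕1⊕1⊕0 = 0
s2 (pos 2,3,6,7): 1⊕1⊕1⊕0 = 1
s4 (pos 4,5,6,7): 0⊕1⊕1⊕0 = 0
Syndrome s4…s1 = 010 → error at position 2.
Flip position 2: 0110110 → 0010110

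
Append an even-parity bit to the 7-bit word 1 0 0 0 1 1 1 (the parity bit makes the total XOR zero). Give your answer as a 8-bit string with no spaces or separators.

XOR of the 7 data bits: 1⊕0⊕0⊕0⊕1⊕1⊕1 = 0
Parity bit = 0 (so all 8 bits XOR to 0).

10001110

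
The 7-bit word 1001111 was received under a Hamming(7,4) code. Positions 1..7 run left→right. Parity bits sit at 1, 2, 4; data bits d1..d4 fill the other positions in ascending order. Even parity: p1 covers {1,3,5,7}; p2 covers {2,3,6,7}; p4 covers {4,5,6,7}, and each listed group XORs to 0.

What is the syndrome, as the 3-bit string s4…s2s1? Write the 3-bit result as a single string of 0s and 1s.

s1 (pos 1,3,5,7): 1⊕0⊕1⊕1 = 1
s2 (pos 2,3,6,7): 0⊕0⊕1⊕1 = 0
s4 (pos 4,5,6,7): 1⊕1⊕1⊕1 = 0
Syndrome s4…s1 = 001 → error at position 1.

001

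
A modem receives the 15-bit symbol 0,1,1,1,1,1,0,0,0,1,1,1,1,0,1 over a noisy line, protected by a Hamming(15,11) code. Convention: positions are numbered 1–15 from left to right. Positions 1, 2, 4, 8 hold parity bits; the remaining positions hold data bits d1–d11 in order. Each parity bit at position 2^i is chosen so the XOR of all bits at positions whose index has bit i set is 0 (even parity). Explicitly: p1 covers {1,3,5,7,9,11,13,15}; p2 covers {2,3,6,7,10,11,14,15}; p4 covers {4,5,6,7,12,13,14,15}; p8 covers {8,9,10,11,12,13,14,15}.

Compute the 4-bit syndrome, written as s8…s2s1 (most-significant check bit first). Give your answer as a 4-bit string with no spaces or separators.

s1 (pos 1,3,5,7,9,11,13,15): 0⊕1⊕1⊕0⊕0⊕1⊕1⊕1 = 1
s2 (pos 2,3,6,7,10,11,14,15): 1⊕1⊕1⊕0⊕1⊕1⊕0⊕1 = 0
s4 (pos 4,5,6,7,12,13,14,15): 1⊕1⊕1⊕0⊕1⊕1⊕0⊕1 = 0
s8 (pos 8,9,10,11,12,13,14,15): 0⊕0⊕1⊕1⊕1⊕1⊕0⊕1 = 1
Syndrome s8…s1 = 1001 → error at position 9.

1001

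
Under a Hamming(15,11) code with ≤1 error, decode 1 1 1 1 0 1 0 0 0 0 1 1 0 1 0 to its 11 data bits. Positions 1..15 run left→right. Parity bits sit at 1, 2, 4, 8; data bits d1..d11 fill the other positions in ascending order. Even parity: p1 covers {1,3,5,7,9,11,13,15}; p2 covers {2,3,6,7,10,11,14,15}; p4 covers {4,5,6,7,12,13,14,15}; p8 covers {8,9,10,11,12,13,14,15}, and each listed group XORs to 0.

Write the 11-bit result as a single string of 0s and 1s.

s1 (pos 1,3,5,7,9,11,13,15): 1⊕1⊕0⊕0⊕0⊕1⊕0⊕0 = 1
s2 (pos 2,3,6,7,10,11,14,15): 1⊕1⊕1⊕0⊕0⊕1⊕1⊕0 = 1
s4 (pos 4,5,6,7,12,13,14,15): 1⊕0⊕1⊕0⊕1⊕0⊕1⊕0 = 0
s8 (pos 8,9,10,11,12,13,14,15): 0⊕0⊕0⊕1⊕1⊕0⊕1⊕0 = 1
Syndrome s8…s1 = 1011 → error at position 11.
Flip position 11: 111101000011010 → 111101000001010
Read data bits from positions 3,5,6,7,9,10,11,12,13,14,15: 10100001010

10100001010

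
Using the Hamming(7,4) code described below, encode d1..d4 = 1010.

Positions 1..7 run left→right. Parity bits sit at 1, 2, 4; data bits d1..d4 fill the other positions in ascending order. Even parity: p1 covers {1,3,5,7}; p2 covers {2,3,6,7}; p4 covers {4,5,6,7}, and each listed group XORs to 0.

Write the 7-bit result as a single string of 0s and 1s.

Place data at non-parity positions: p1 p2 1 p4 0 1 0
p1 (pos 1,3,5,7): XOR of data positions = 1⊕0⊕0 = 1
p2 (pos 2,3,6,7): XOR of data positions = 1⊕1⊕0 = 0
p4 (pos 4,5,6,7): XOR of data positions = 0⊕1⊕0 = 1
Codeword: 1011010

1011010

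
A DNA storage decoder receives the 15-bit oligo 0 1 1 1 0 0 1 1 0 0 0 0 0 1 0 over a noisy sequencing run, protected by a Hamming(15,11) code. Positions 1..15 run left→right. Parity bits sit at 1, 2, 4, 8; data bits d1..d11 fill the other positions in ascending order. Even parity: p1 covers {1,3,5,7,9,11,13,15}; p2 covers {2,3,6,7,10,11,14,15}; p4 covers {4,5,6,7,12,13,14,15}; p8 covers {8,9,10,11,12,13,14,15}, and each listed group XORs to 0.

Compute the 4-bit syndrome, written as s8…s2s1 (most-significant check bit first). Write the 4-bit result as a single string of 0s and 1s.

s1 (pos 1,3,5,7,9,11,13,15): 0⊕1⊕0⊕1⊕0⊕0⊕0⊕0 = 0
s2 (pos 2,3,6,7,10,11,14,15): 1⊕1⊕0⊕1⊕0⊕0⊕1⊕0 = 0
s4 (pos 4,5,6,7,12,13,14,15): 1⊕0⊕0⊕1⊕0⊕0⊕1⊕0 = 1
s8 (pos 8,9,10,11,12,13,14,15): 1⊕0⊕0⊕0⊕0⊕0⊕1⊕0 = 0
Syndrome s8…s1 = 0100 → error at position 4.

0100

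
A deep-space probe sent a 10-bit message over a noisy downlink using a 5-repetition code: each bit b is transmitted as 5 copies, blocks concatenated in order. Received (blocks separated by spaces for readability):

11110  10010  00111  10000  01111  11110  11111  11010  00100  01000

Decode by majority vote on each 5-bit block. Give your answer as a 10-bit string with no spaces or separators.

1010111100

Block 1 (11110): 4 ones → 1
Block 2 (10010): 2 ones → 0
Block 3 (00111): 3 ones → 1
Block 4 (10000): 1 one → 0
Block 5 (01111): 4 ones → 1
Block 6 (11110): 4 ones → 1
Block 7 (11111): 5 ones → 1
Block 8 (11010): 3 ones → 1
Block 9 (00100): 1 one → 0
Block 10 (01000): 1 one → 0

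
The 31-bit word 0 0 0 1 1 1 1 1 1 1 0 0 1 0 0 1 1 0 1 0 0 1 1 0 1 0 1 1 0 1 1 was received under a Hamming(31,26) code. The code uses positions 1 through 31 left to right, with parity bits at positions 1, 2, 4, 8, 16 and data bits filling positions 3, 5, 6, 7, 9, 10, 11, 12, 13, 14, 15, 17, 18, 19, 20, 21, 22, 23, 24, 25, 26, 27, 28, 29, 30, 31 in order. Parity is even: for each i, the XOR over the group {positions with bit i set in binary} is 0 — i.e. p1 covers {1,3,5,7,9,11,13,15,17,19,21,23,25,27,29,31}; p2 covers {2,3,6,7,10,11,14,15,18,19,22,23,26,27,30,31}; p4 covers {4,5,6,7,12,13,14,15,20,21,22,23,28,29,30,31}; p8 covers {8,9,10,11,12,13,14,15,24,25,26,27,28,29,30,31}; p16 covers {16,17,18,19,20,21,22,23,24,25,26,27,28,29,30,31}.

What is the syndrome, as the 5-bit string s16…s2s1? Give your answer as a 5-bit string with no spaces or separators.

s1 (pos 1,3,5,7,9,11,13,15,17,19,21,23,25,27,29,31): 0⊕0⊕1⊕1⊕1⊕0⊕1⊕0⊕1⊕1⊕0⊕1⊕1⊕1⊕0⊕1 = 0
s2 (pos 2,3,6,7,10,11,14,15,18,19,22,23,26,27,30,31): 0⊕0⊕1⊕1⊕1⊕0⊕0⊕0⊕0⊕1⊕1⊕1⊕0⊕1⊕1⊕1 = 1
s4 (pos 4,5,6,7,12,13,14,15,20,21,22,23,28,29,30,31): 1⊕1⊕1⊕1⊕0⊕1⊕0⊕0⊕0⊕0⊕1⊕1⊕1⊕0⊕1⊕1 = 0
s8 (pos 8,9,10,11,12,13,14,15,24,25,26,27,28,29,30,31): 1⊕1⊕1⊕0⊕0⊕1⊕0⊕0⊕0⊕1⊕0⊕1⊕1⊕0⊕1⊕1 = 1
s16 (pos 16,17,18,19,20,21,22,23,24,25,26,27,28,29,30,31): 1⊕1⊕0⊕1⊕0⊕0⊕1⊕1⊕0⊕1⊕0⊕1⊕1⊕0⊕1⊕1 = 0
Syndrome s16…s1 = 01010 → error at position 10.

01010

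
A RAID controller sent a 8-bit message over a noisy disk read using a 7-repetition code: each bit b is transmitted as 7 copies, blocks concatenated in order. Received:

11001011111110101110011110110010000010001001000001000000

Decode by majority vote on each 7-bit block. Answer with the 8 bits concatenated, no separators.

11110000

Block 1 (1100101): 4 ones → 1
Block 2 (1111110): 6 ones → 1
Block 3 (1011100): 4 ones → 1
Block 4 (1111011): 6 ones → 1
Block 5 (0010000): 1 one → 0
Block 6 (0100010): 2 ones → 0
Block 7 (0100000): 1 one → 0
Block 8 (1000000): 1 one → 0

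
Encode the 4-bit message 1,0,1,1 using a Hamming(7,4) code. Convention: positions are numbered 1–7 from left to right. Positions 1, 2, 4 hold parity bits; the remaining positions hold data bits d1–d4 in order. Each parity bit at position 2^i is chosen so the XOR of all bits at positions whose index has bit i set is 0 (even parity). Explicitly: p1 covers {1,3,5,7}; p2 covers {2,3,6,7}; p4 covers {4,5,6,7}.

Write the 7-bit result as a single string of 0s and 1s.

Place data at non-parity positions: p1 p2 1 p4 0 1 1
p1 (pos 1,3,5,7): XOR of data positions = 1⊕0⊕1 = 0
p2 (pos 2,3,6,7): XOR of data positions = 1⊕1⊕1 = 1
p4 (pos 4,5,6,7): XOR of data positions = 0⊕1⊕1 = 0
Codeword: 0110011

0110011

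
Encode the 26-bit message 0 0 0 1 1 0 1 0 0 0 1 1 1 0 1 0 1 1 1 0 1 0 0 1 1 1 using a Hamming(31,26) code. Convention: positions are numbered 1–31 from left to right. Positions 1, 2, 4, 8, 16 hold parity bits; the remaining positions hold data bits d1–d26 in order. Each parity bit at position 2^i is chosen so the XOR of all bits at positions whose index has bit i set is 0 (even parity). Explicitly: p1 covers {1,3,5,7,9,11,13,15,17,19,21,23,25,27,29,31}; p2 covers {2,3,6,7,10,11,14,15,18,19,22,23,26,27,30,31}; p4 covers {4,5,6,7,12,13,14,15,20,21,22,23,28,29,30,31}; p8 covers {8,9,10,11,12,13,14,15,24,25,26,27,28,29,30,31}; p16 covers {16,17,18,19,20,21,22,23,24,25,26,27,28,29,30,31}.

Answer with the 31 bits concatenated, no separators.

Place data at non-parity positions: p1 p2 0 p4 0 0 1 p8 1 0 1 0 0 0 1 p16 1 1 0 1 0 1 1 1 0 1 0 0 1 1 1
p1 (pos 1,3,5,7,9,11,13,15,17,19,21,23,25,27,29,31): XOR of data positions = 0⊕0⊕1⊕1⊕1⊕0⊕1⊕1⊕0⊕0⊕1⊕0⊕0⊕1⊕1 = 0
p2 (pos 2,3,6,7,10,11,14,15,18,19,22,23,26,27,30,31): XOR of data positions = 0⊕0⊕1⊕0⊕1⊕0⊕1⊕1⊕0⊕1⊕1⊕1⊕0⊕1⊕1 = 1
p4 (pos 4,5,6,7,12,13,14,15,20,21,22,23,28,29,30,31): XOR of data positions = 0⊕0⊕1⊕0⊕0⊕0⊕1⊕1⊕0⊕1⊕1⊕0⊕1⊕1⊕1 = 0
p8 (pos 8,9,10,11,12,13,14,15,24,25,26,27,28,29,30,31): XOR of data positions = 1⊕0⊕1⊕0⊕0⊕0⊕1⊕1⊕0⊕1⊕0⊕0⊕1⊕1⊕1 = 0
p16 (pos 16,17,18,19,20,21,22,23,24,25,26,27,28,29,30,31): XOR of data positions = 1⊕1⊕0⊕1⊕0⊕1⊕1⊕1⊕0⊕1⊕0⊕0⊕1⊕1⊕1 = 0
Codeword: 0100001010100010110101110100111

0100001010100010110101110100111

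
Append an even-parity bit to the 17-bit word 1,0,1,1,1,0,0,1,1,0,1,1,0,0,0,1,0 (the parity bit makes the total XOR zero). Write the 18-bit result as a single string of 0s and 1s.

XOR of the 17 data bits: 1⊕0⊕1⊕1⊕1⊕0⊕0⊕1⊕1⊕0⊕1⊕1⊕0⊕0⊕0⊕1⊕0 = 1
Parity bit = 1 (so all 18 bits XOR to 0).

101110011011000101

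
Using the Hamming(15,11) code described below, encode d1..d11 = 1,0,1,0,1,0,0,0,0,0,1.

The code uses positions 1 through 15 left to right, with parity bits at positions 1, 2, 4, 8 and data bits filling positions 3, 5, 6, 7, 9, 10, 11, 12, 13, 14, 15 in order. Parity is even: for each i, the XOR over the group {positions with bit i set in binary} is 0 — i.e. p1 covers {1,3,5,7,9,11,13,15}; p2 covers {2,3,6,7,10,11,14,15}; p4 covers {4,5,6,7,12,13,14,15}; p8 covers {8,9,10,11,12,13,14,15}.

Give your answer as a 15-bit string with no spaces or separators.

Place data at non-parity positions: p1 p2 1 p4 0 1 0 p8 1 0 0 0 0 0 1
p1 (pos 1,3,5,7,9,11,13,15): XOR of data positions = 1⊕0⊕0⊕1⊕0⊕0⊕1 = 1
p2 (pos 2,3,6,7,10,11,14,15): XOR of data positions = 1⊕1⊕0⊕0⊕0⊕0⊕1 = 1
p4 (pos 4,5,6,7,12,13,14,15): XOR of data positions = 0⊕1⊕0⊕0⊕0⊕0⊕1 = 0
p8 (pos 8,9,10,11,12,13,14,15): XOR of data positions = 1⊕0⊕0⊕0⊕0⊕0⊕1 = 0
Codeword: 111001001000001

111001001000001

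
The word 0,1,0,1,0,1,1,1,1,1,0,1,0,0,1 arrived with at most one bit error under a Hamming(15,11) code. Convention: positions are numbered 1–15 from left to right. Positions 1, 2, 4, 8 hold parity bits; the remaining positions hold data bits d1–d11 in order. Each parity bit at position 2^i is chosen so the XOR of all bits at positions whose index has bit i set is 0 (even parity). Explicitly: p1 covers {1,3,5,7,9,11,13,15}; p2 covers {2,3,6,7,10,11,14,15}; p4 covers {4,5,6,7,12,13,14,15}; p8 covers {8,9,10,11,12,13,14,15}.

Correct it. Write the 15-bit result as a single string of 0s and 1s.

s1 (pos 1,3,5,7,9,11,13,15): 0⊕0⊕0⊕1⊕1⊕0⊕0⊕1 = 1
s2 (pos 2,3,6,7,10,11,14,15): 1⊕0⊕1⊕1⊕1⊕0⊕0⊕1 = 1
s4 (pos 4,5,6,7,12,13,14,15): 1⊕0⊕1⊕1⊕1⊕0⊕0⊕1 = 1
s8 (pos 8,9,10,11,12,13,14,15): 1⊕1⊕1⊕0⊕1⊕0⊕0⊕1 = 1
Syndrome s8…s1 = 1111 → error at position 15.
Flip position 15: 010101111101001 → 010101111101000

010101111101000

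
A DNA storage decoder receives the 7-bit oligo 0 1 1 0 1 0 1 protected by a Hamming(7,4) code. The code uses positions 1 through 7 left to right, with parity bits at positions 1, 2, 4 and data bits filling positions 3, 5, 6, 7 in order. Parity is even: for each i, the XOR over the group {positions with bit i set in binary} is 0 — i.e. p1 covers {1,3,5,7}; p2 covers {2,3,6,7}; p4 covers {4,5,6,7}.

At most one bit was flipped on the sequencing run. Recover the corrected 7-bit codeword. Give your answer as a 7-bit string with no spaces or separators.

0100101

s1 (pos 1,3,5,7): 0⊕1⊕1⊕1 = 1
s2 (pos 2,3,6,7): 1⊕1⊕0⊕1 = 1
s4 (pos 4,5,6,7): 0⊕1⊕0⊕1 = 0
Syndrome s4…s1 = 011 → error at position 3.
Flip position 3: 0110101 → 0100101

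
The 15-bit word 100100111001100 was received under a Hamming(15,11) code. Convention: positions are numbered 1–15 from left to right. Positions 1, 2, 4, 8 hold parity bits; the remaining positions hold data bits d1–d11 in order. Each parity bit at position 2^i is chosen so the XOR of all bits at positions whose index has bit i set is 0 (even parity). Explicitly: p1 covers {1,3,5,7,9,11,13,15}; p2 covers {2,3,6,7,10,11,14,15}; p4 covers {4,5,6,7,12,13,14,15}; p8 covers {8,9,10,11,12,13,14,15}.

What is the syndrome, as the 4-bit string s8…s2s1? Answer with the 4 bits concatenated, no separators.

0010

s1 (pos 1,3,5,7,9,11,13,15): 1⊕0⊕0⊕1⊕1⊕0⊕1⊕0 = 0
s2 (pos 2,3,6,7,10,11,14,15): 0⊕0⊕0⊕1⊕0⊕0⊕0⊕0 = 1
s4 (pos 4,5,6,7,12,13,14,15): 1⊕0⊕0⊕1⊕1⊕1⊕0⊕0 = 0
s8 (pos 8,9,10,11,12,13,14,15): 1⊕1⊕0⊕0⊕1⊕1⊕0⊕0 = 0
Syndrome s8…s1 = 0010 → error at position 2.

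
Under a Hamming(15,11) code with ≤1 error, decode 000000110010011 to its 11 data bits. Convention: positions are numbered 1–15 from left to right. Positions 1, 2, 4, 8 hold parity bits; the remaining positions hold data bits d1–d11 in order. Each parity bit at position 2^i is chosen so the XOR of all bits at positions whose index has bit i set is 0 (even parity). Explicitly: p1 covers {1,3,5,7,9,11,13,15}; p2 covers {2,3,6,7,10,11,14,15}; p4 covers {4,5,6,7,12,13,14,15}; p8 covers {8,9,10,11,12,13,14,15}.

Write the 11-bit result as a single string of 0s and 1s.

s1 (pos 1,3,5,7,9,11,13,15): 0⊕0⊕0⊕1⊕0⊕1⊕0⊕1 = 1
s2 (pos 2,3,6,7,10,11,14,15): 0⊕0⊕0⊕1⊕0⊕1⊕1⊕1 = 0
s4 (pos 4,5,6,7,12,13,14,15): 0⊕0⊕0⊕1⊕0⊕0⊕1⊕1 = 1
s8 (pos 8,9,10,11,12,13,14,15): 1⊕0⊕0⊕1⊕0⊕0⊕1⊕1 = 0
Syndrome s8…s1 = 0101 → error at position 5.
Flip position 5: 000000110010011 → 000010110010011
Read data bits from positions 3,5,6,7,9,10,11,12,13,14,15: 01010010011

01010010011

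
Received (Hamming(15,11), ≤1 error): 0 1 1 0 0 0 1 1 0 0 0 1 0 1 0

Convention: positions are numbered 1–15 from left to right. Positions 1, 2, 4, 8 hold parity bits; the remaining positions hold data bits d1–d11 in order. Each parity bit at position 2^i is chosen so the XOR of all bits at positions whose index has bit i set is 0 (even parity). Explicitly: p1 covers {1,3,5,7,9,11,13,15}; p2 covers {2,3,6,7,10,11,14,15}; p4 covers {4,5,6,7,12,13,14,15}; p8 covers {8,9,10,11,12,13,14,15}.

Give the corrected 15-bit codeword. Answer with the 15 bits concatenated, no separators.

011000110000010

s1 (pos 1,3,5,7,9,11,13,15): 0⊕1⊕0⊕1⊕0⊕0⊕0⊕0 = 0
s2 (pos 2,3,6,7,10,11,14,15): 1⊕1⊕0⊕1⊕0⊕0⊕1⊕0 = 0
s4 (pos 4,5,6,7,12,13,14,15): 0⊕0⊕0⊕1⊕1⊕0⊕1⊕0 = 1
s8 (pos 8,9,10,11,12,13,14,15): 1⊕0⊕0⊕0⊕1⊕0⊕1⊕0 = 1
Syndrome s8…s1 = 1100 → error at position 12.
Flip position 12: 011000110001010 → 011000110000010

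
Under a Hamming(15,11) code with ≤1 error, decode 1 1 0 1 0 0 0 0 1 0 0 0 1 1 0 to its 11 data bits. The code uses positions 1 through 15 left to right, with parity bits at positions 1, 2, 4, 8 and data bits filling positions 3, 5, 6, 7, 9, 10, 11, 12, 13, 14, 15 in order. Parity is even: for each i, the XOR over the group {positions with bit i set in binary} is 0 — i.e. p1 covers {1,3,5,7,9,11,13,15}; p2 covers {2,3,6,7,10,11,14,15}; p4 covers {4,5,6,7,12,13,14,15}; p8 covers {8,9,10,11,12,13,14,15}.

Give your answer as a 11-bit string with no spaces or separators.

00001000010

s1 (pos 1,3,5,7,9,11,13,15): 1⊕0⊕0⊕0⊕1⊕0⊕1⊕0 = 1
s2 (pos 2,3,6,7,10,11,14,15): 1⊕0⊕0⊕0⊕0⊕0⊕1⊕0 = 0
s4 (pos 4,5,6,7,12,13,14,15): 1⊕0⊕0⊕0⊕0⊕1⊕1⊕0 = 1
s8 (pos 8,9,10,11,12,13,14,15): 0⊕1⊕0⊕0⊕0⊕1⊕1⊕0 = 1
Syndrome s8…s1 = 1101 → error at position 13.
Flip position 13: 110100001000110 → 110100001000010
Read data bits from positions 3,5,6,7,9,10,11,12,13,14,15: 00001000010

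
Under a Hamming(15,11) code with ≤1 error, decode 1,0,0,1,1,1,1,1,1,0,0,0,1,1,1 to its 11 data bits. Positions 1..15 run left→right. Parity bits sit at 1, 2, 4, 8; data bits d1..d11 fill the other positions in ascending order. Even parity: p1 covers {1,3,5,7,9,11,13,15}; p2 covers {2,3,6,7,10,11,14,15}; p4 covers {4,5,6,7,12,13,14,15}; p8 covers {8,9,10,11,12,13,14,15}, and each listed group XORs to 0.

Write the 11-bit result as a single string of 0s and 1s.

s1 (pos 1,3,5,7,9,11,13,15): 1⊕0⊕1⊕1⊕1⊕0⊕1⊕1 = 0
s2 (pos 2,3,6,7,10,11,14,15): 0⊕0⊕1⊕1⊕0⊕0⊕1⊕1 = 0
s4 (pos 4,5,6,7,12,13,14,15): 1⊕1⊕1⊕1⊕0⊕1⊕1⊕1 = 1
s8 (pos 8,9,10,11,12,13,14,15): 1⊕1⊕0⊕0⊕0⊕1⊕1⊕1 = 1
Syndrome s8…s1 = 1100 → error at position 12.
Flip position 12: 100111111000111 → 100111111001111
Read data bits from positions 3,5,6,7,9,10,11,12,13,14,15: 01111001111

01111001111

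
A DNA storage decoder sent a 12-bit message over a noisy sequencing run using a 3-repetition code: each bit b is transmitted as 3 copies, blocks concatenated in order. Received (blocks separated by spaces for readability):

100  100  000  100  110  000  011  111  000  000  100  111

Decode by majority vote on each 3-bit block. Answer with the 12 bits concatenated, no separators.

Block 1 (100): 1 one → 0
Block 2 (100): 1 one → 0
Block 3 (000): 0 ones → 0
Block 4 (100): 1 one → 0
Block 5 (110): 2 ones → 1
Block 6 (000): 0 ones → 0
Block 7 (011): 2 ones → 1
Block 8 (111): 3 ones → 1
Block 9 (000): 0 ones → 0
Block 10 (000): 0 ones → 0
Block 11 (100): 1 one → 0
Block 12 (111): 3 ones → 1

000010110001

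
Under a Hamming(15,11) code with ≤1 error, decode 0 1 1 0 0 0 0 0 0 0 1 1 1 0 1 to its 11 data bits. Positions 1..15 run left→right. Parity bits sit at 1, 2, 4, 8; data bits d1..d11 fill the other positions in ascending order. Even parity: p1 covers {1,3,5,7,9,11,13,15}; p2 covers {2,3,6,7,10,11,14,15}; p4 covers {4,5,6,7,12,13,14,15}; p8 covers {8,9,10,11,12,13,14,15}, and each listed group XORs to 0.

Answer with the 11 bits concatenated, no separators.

s1 (pos 1,3,5,7,9,11,13,15): 0⊕1⊕0⊕0⊕0⊕1⊕1⊕1 = 0
s2 (pos 2,3,6,7,10,11,14,15): 1⊕1⊕0⊕0⊕0⊕1⊕0⊕1 = 0
s4 (pos 4,5,6,7,12,13,14,15): 0⊕0⊕0⊕0⊕1⊕1⊕0⊕1 = 1
s8 (pos 8,9,10,11,12,13,14,15): 0⊕0⊕0⊕1⊕1⊕1⊕0⊕1 = 0
Syndrome s8…s1 = 0100 → error at position 4.
Flip position 4: 011000000011101 → 011100000011101
Read data bits from positions 3,5,6,7,9,10,11,12,13,14,15: 10000011101

10000011101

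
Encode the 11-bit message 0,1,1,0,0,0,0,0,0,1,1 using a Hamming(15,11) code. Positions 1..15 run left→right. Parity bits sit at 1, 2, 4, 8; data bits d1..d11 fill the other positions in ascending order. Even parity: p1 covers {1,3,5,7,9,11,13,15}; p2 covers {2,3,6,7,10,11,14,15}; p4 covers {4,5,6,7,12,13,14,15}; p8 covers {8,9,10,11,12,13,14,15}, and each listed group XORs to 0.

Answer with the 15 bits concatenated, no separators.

Place data at non-parity positions: p1 p2 0 p4 1 1 0 p8 0 0 0 0 0 1 1
p1 (pos 1,3,5,7,9,11,13,15): XOR of data positions = 0⊕1⊕0⊕0⊕0⊕0⊕1 = 0
p2 (pos 2,3,6,7,10,11,14,15): XOR of data positions = 0⊕1⊕0⊕0⊕0⊕1⊕1 = 1
p4 (pos 4,5,6,7,12,13,14,15): XOR of data positions = 1⊕1⊕0⊕0⊕0⊕1⊕1 = 0
p8 (pos 8,9,10,11,12,13,14,15): XOR of data positions = 0⊕0⊕0⊕0⊕0⊕1⊕1 = 0
Codeword: 010011000000011

010011000000011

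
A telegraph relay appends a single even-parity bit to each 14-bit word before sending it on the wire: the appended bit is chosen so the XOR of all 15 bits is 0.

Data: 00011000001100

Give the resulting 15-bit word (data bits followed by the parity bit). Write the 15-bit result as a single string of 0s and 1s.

XOR of the 14 data bits: 0⊕0⊕0⊕1⊕1⊕0⊕0⊕0⊕0⊕0⊕1⊕1⊕0⊕0 = 0
Parity bit = 0 (so all 15 bits XOR to 0).

000110000011000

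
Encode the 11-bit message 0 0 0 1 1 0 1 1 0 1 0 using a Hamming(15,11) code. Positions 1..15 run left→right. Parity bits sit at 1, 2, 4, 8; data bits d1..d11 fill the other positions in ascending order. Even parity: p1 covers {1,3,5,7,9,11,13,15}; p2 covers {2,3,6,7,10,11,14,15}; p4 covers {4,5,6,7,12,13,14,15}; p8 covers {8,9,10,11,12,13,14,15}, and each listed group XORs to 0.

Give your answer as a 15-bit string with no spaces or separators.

110100101011010

Place data at non-parity positions: p1 p2 0 p4 0 0 1 p8 1 0 1 1 0 1 0
p1 (pos 1,3,5,7,9,11,13,15): XOR of data positions = 0⊕0⊕1⊕1⊕1⊕0⊕0 = 1
p2 (pos 2,3,6,7,10,11,14,15): XOR of data positions = 0⊕0⊕1⊕0⊕1⊕1⊕0 = 1
p4 (pos 4,5,6,7,12,13,14,15): XOR of data positions = 0⊕0⊕1⊕1⊕0⊕1⊕0 = 1
p8 (pos 8,9,10,11,12,13,14,15): XOR of data positions = 1⊕0⊕1⊕1⊕0⊕1⊕0 = 0
Codeword: 110100101011010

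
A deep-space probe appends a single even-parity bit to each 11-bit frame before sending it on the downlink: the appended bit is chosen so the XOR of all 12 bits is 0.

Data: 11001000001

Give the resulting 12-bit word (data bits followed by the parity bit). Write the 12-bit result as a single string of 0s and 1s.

XOR of the 11 data bits: 1⊕1⊕0⊕0⊕1⊕0⊕0⊕0⊕0⊕0⊕1 = 0
Parity bit = 0 (so all 12 bits XOR to 0).

110010000010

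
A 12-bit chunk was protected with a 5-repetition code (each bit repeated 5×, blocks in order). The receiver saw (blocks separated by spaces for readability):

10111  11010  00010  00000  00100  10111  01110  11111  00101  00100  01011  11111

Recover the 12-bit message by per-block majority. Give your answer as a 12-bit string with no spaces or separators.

Block 1 (10111): 4 ones → 1
Block 2 (11010): 3 ones → 1
Block 3 (00010): 1 one → 0
Block 4 (00000): 0 ones → 0
Block 5 (00100): 1 one → 0
Block 6 (10111): 4 ones → 1
Block 7 (01110): 3 ones → 1
Block 8 (11111): 5 ones → 1
Block 9 (00101): 2 ones → 0
Block 10 (00100): 1 one → 0
Block 11 (01011): 3 ones → 1
Block 12 (11111): 5 ones → 1

110001110011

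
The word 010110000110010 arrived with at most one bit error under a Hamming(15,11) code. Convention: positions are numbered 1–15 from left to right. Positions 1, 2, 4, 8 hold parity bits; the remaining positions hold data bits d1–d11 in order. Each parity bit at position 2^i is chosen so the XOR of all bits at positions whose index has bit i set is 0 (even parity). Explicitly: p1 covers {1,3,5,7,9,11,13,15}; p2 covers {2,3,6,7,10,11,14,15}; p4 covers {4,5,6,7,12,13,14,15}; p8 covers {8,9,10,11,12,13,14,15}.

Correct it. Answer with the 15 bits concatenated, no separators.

s1 (pos 1,3,5,7,9,11,13,15): 0⊕0⊕1⊕0⊕0⊕1⊕0⊕0 = 0
s2 (pos 2,3,6,7,10,11,14,15): 1⊕0⊕0⊕0⊕1⊕1⊕1⊕0 = 0
s4 (pos 4,5,6,7,12,13,14,15): 1⊕1⊕0⊕0⊕0⊕0⊕1⊕0 = 1
s8 (pos 8,9,10,11,12,13,14,15): 0⊕0⊕1⊕1⊕0⊕0⊕1⊕0 = 1
Syndrome s8…s1 = 1100 → error at position 12.
Flip position 12: 010110000110010 → 010110000111010

010110000111010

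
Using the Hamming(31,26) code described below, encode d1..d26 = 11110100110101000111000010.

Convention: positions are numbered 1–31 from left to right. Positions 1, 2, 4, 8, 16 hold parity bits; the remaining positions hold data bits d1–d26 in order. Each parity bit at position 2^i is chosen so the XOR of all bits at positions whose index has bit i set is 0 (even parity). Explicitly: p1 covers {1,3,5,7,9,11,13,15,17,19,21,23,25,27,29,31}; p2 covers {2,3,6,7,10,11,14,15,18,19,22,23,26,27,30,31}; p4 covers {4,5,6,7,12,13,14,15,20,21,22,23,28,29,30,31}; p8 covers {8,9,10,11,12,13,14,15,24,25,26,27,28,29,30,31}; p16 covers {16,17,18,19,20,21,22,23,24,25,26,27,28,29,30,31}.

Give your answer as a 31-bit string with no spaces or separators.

Place data at non-parity positions: p1 p2 1 p4 1 1 1 p8 0 1 0 0 1 1 0 p16 1 0 1 0 0 0 1 1 1 0 0 0 0 1 0
p1 (pos 1,3,5,7,9,11,13,15,17,19,21,23,25,27,29,31): XOR of data positions = 1⊕1⊕1⊕0⊕0⊕1⊕0⊕1⊕1⊕0⊕1⊕1⊕0⊕0⊕0 = 0
p2 (pos 2,3,6,7,10,11,14,15,18,19,22,23,26,27,30,31): XOR of data positions = 1⊕1⊕1⊕1⊕0⊕1⊕0⊕0⊕1⊕0⊕1⊕0⊕0⊕1⊕0 = 0
p4 (pos 4,5,6,7,12,13,14,15,20,21,22,23,28,29,30,31): XOR of data positions = 1⊕1⊕1⊕0⊕1⊕1⊕0⊕0⊕0⊕0⊕1⊕0⊕0⊕1⊕0 = 1
p8 (pos 8,9,10,11,12,13,14,15,24,25,26,27,28,29,30,31): XOR of data positions = 0⊕1⊕0⊕0⊕1⊕1⊕0⊕1⊕1⊕0⊕0⊕0⊕0⊕1⊕0 = 0
p16 (pos 16,17,18,19,20,21,22,23,24,25,26,27,28,29,30,31): XOR of data positions = 1⊕0⊕1⊕0⊕0⊕0⊕1⊕1⊕1⊕0⊕0⊕0⊕0⊕1⊕0 = 0
Codeword: 0011111001001100101000111000010

0011111001001100101000111000010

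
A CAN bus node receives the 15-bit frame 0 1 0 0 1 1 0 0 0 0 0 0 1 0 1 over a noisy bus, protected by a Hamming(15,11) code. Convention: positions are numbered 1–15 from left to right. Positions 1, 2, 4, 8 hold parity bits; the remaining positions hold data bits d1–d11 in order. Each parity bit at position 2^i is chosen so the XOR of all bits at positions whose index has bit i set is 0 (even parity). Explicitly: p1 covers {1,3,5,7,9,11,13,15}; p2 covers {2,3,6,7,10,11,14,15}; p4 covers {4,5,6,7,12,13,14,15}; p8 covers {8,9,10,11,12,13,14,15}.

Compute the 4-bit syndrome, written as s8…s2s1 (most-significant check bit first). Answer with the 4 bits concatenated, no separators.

0011

s1 (pos 1,3,5,7,9,11,13,15): 0⊕0⊕1⊕0⊕0⊕0⊕1⊕1 = 1
s2 (pos 2,3,6,7,10,11,14,15): 1⊕0⊕1⊕0⊕0⊕0⊕0⊕1 = 1
s4 (pos 4,5,6,7,12,13,14,15): 0⊕1⊕1⊕0⊕0⊕1⊕0⊕1 = 0
s8 (pos 8,9,10,11,12,13,14,15): 0⊕0⊕0⊕0⊕0⊕1⊕0⊕1 = 0
Syndrome s8…s1 = 0011 → error at position 3.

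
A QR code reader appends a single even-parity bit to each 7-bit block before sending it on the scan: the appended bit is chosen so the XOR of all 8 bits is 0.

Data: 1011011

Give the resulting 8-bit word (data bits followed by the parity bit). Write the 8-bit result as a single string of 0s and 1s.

XOR of the 7 data bits: 1⊕0⊕1⊕1⊕0⊕1⊕1 = 1
Parity bit = 1 (so all 8 bits XOR to 0).

10110111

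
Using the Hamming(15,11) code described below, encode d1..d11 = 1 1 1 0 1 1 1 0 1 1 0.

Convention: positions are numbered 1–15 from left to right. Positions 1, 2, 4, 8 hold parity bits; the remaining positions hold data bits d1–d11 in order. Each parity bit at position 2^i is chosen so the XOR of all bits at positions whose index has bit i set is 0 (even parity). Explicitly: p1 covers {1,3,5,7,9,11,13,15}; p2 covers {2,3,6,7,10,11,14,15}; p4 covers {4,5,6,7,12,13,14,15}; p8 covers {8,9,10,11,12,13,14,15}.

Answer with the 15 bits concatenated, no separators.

Place data at non-parity positions: p1 p2 1 p4 1 1 0 p8 1 1 1 0 1 1 0
p1 (pos 1,3,5,7,9,11,13,15): XOR of data positions = 1⊕1⊕0⊕1⊕1⊕1⊕0 = 1
p2 (pos 2,3,6,7,10,11,14,15): XOR of data positions = 1⊕1⊕0⊕1⊕1⊕1⊕0 = 1
p4 (pos 4,5,6,7,12,13,14,15): XOR of data positions = 1⊕1⊕0⊕0⊕1⊕1⊕0 = 0
p8 (pos 8,9,10,11,12,13,14,15): XOR of data positions = 1⊕1⊕1⊕0⊕1⊕1⊕0 = 1
Codeword: 111011011110110

111011011110110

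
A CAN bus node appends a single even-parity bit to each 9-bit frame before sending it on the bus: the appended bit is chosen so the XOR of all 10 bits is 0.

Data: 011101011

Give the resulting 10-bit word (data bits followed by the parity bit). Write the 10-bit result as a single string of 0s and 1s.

0111010110

XOR of the 9 data bits: 0⊕1⊕1⊕1⊕0⊕1⊕0⊕1⊕1 = 0
Parity bit = 0 (so all 10 bits XOR to 0).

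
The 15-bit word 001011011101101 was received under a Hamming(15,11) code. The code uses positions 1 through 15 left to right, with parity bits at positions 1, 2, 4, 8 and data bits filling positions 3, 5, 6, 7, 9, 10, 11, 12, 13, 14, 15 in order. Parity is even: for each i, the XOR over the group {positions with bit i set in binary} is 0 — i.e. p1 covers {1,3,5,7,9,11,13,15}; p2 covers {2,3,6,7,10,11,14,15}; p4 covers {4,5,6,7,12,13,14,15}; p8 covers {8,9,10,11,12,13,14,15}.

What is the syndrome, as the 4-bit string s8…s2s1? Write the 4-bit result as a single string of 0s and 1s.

s1 (pos 1,3,5,7,9,11,13,15): 0⊕1⊕1⊕0⊕1⊕0⊕1⊕1 = 1
s2 (pos 2,3,6,7,10,11,14,15): 0⊕1⊕1⊕0⊕1⊕0⊕0⊕1 = 0
s4 (pos 4,5,6,7,12,13,14,15): 0⊕1⊕1⊕0⊕1⊕1⊕0⊕1 = 1
s8 (pos 8,9,10,11,12,13,14,15): 1⊕1⊕1⊕0⊕1⊕1⊕0⊕1 = 0
Syndrome s8…s1 = 0101 → error at position 5.

0101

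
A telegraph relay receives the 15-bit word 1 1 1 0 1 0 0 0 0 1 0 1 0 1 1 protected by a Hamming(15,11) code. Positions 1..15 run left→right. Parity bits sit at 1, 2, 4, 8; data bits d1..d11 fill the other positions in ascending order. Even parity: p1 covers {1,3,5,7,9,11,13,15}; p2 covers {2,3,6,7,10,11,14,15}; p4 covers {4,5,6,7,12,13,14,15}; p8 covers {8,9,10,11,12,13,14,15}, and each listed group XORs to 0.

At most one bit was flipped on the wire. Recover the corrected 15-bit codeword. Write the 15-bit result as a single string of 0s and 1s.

s1 (pos 1,3,5,7,9,11,13,15): 1⊕1⊕1⊕0⊕0⊕0⊕0⊕1 = 0
s2 (pos 2,3,6,7,10,11,14,15): 1⊕1⊕0⊕0⊕1⊕0⊕1⊕1 = 1
s4 (pos 4,5,6,7,12,13,14,15): 0⊕1⊕0⊕0⊕1⊕0⊕1⊕1 = 0
s8 (pos 8,9,10,11,12,13,14,15): 0⊕0⊕1⊕0⊕1⊕0⊕1⊕1 = 0
Syndrome s8…s1 = 0010 → error at position 2.
Flip position 2: 111010000101011 → 101010000101011

101010000101011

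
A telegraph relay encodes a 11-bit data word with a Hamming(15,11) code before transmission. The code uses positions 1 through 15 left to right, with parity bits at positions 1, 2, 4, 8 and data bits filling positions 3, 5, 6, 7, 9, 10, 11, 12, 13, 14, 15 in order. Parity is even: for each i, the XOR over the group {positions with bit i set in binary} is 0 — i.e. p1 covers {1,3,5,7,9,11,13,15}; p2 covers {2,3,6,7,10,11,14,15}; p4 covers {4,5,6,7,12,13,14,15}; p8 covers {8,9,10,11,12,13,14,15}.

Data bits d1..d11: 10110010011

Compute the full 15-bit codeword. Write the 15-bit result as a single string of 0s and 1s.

001001110010011

Place data at non-parity positions: p1 p2 1 p4 0 1 1 p8 0 0 1 0 0 1 1
p1 (pos 1,3,5,7,9,11,13,15): XOR of data positions = 1⊕0⊕1⊕0⊕1⊕0⊕1 = 0
p2 (pos 2,3,6,7,10,11,14,15): XOR of data positions = 1⊕1⊕1⊕0⊕1⊕1⊕1 = 0
p4 (pos 4,5,6,7,12,13,14,15): XOR of data positions = 0⊕1⊕1⊕0⊕0⊕1⊕1 = 0
p8 (pos 8,9,10,11,12,13,14,15): XOR of data positions = 0⊕0⊕1⊕0⊕0⊕1⊕1 = 1
Codeword: 001001110010011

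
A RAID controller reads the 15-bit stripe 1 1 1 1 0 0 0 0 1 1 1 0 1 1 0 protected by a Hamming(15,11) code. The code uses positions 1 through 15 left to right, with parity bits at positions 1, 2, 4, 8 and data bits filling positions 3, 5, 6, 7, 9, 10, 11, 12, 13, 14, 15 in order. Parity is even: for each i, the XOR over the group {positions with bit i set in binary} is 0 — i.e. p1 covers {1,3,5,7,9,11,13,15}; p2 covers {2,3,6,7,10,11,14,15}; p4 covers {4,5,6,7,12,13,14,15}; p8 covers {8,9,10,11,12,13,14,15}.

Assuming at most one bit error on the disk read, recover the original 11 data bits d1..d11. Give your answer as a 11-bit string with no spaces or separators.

10001110111

s1 (pos 1,3,5,7,9,11,13,15): 1⊕1⊕0⊕0⊕1⊕1⊕1⊕0 = 1
s2 (pos 2,3,6,7,10,11,14,15): 1⊕1⊕0⊕0⊕1⊕1⊕1⊕0 = 1
s4 (pos 4,5,6,7,12,13,14,15): 1⊕0⊕0⊕0⊕0⊕1⊕1⊕0 = 1
s8 (pos 8,9,10,11,12,13,14,15): 0⊕1⊕1⊕1⊕0⊕1⊕1⊕0 = 1
Syndrome s8…s1 = 1111 → error at position 15.
Flip position 15: 111100001110110 → 111100001110111
Read data bits from positions 3,5,6,7,9,10,11,12,13,14,15: 10001110111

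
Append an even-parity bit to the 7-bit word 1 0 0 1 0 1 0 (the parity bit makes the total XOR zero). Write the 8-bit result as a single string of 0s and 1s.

XOR of the 7 data bits: 1⊕0⊕0⊕1⊕0⊕1⊕0 = 1
Parity bit = 1 (so all 8 bits XOR to 0).

10010101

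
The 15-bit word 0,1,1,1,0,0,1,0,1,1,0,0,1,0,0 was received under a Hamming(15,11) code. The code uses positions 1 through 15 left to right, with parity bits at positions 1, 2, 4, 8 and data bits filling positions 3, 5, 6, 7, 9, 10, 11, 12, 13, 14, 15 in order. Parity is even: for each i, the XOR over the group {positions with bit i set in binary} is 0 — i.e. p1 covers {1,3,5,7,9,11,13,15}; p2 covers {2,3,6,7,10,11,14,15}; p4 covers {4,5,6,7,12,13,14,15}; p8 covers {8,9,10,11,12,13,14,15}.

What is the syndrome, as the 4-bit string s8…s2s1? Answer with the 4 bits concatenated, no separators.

s1 (pos 1,3,5,7,9,11,13,15): 0⊕1⊕0⊕1⊕1⊕0⊕1⊕0 = 0
s2 (pos 2,3,6,7,10,11,14,15): 1⊕1⊕0⊕1⊕1⊕0⊕0⊕0 = 0
s4 (pos 4,5,6,7,12,13,14,15): 1⊕0⊕0⊕1⊕0⊕1⊕0⊕0 = 1
s8 (pos 8,9,10,11,12,13,14,15): 0⊕1⊕1⊕0⊕0⊕1⊕0⊕0 = 1
Syndrome s8…s1 = 1100 → error at position 12.

1100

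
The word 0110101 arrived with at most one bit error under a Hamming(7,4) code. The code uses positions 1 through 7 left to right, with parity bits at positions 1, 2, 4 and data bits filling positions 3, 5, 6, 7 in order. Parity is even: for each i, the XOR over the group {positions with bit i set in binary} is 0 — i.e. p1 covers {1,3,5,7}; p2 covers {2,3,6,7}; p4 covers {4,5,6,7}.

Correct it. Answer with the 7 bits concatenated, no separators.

0100101

s1 (pos 1,3,5,7): 0⊕1⊕1⊕1 = 1
s2 (pos 2,3,6,7): 1⊕1⊕0⊕1 = 1
s4 (pos 4,5,6,7): 0⊕1⊕0⊕1 = 0
Syndrome s4…s1 = 011 → error at position 3.
Flip position 3: 0110101 → 0100101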